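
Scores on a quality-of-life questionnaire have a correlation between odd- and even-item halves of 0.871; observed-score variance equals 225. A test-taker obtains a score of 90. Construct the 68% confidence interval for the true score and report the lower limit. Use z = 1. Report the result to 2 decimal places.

86.06

SD = √225 ≈ 15.00000
Full-length reliability (Spearman-Brown) = 2(0.871)/(1+0.871) ≈ 0.93105
SEM = 15.00000 × √(1 − 0.93105) = 15.00000 × √0.06895 ≈ 15.00000 × 0.26258 ≈ 3.93867
Half-width = 1×3.93867 ≈ 3.93867
Lower bound: 90 − 3.93867 = 86.06133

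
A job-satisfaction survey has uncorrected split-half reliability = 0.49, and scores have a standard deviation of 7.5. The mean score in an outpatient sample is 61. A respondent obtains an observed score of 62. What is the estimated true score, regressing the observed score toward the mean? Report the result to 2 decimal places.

r_full = 2·0.49 / (1 + 0.49) ≈ 0.658
T̂ = r·X + (1 − r)·M = 0.658·62 + 0.342·61 ≈ 40.779 + 20.879 ≈ 61.658

61.66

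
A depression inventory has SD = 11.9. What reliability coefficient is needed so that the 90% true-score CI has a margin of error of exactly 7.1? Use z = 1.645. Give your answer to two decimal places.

Required SEM = 7.1 / 1.645 ≃ 4.3161
r = 1 − (SEM / SD)² = 1 − (4.3161 / 11.9)² ≃ 1 − 0.1316 ≃ 0.8684

0.87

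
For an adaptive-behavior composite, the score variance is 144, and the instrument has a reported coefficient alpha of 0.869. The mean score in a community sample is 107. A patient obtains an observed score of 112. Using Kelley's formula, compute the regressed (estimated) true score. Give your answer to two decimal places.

111.35

T̂ = 0.8690(112) + 0.1310(107) ≃ 111.3450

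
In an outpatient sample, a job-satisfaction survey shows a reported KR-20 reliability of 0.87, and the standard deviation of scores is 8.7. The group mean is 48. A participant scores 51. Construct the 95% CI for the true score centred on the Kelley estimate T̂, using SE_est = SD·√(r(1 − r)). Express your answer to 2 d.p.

[44.88, 56.34]

T̂ = 0.8700(51) + 0.1300(48) ≈ 50.6100
SE_est = 8.7000·√[r(1 − r)] ≈ 2.9258
CI = 50.6100 ± 1.96 * 2.9258 → [44.8754, 56.3446]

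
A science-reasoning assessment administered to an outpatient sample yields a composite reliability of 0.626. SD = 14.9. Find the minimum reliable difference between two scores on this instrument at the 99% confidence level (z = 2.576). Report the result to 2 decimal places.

SEM = 14.9000 * √(1 − 0.6260) = 14.9000 * √0.3740 ≈ 14.9000 * 0.6116 ≈ 9.1122
SE_diff = SEM * √2 ≈ 9.1122 * 1.4142 ≈ 12.8866
Minimum reliable difference = 2.576 * SE_diff ≈ 2.576 * 12.8866 ≈ 33.1958

33.20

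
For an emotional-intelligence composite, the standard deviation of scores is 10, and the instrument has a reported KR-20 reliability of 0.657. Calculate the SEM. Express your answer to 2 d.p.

5.86

The standard error of measurement is 10.000·√(1 − 0.657) ≈ 10.000·0.586 ≈ 5.857.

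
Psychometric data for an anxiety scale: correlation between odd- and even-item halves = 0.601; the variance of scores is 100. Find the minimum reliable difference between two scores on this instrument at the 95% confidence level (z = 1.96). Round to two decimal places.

SD = √100 ≈ 10.00000
Full-length reliability (Spearman-Brown) = 2(0.601)/(1+0.601) ≈ 0.75078
The standard error of measurement is 10.00000·√(1 − 0.75078) ≈ 10.00000·0.49922 ≈ 4.99219.
SE_diff = √2 · SEM ≈ 7.06002
Minimum reliable difference = 1.96 · SE_diff ≈ 1.96 · 7.06002 ≈ 13.83763

13.84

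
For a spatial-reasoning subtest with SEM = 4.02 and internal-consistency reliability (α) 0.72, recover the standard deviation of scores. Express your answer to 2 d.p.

SD = SEM / √(1 − r) = 4.02 / √0.2800 ≈ 4.02 / 0.5292 ≈ 7.5971

7.60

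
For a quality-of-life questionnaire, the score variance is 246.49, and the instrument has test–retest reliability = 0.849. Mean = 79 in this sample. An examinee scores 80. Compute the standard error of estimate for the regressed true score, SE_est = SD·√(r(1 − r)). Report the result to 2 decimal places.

SD = √246.49 = 15.700
SE_est = 15.700*√(0.849*0.151) ≈ 5.621

5.62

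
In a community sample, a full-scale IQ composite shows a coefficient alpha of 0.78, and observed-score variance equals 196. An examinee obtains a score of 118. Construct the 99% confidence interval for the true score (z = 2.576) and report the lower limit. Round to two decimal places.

101.08

SD = √196 = 14.0000
The standard error of measurement is 14.0000*√(1 − 0.7800) ≈ 14.0000*0.4690 ≈ 6.5666.
Half-width = 2.576*6.5666 ≈ 16.9155
Lower bound: 118 − 16.9155 = 101.0845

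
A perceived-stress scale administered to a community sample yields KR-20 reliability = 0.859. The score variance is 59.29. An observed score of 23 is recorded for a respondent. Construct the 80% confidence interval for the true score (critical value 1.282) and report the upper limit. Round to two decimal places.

σ = 59.29^(1/2) = 7.700
SEM = 7.700 * √(1 − 0.859) = 7.700 * √0.141 ≈ 7.700 * 0.375 ≈ 2.891
Half-width = 1.282*2.891 ≈ 3.707
Upper limit = 23 + 3.707 ≈ 26.707

26.71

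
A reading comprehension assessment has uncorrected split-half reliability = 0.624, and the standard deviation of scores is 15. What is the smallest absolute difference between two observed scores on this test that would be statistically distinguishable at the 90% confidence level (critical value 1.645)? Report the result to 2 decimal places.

Full-length reliability (Spearman-Brown) = 2(0.624)/(1+0.624) ≈ 0.7685
SEM = 15.0000×√(1 − 0.7685) ≈ 7.2176
SE_diff = √2 × SEM ≈ 10.2072
Minimum reliable difference = 1.645 × SE_diff ≈ 1.645 × 10.2072 ≈ 16.7909

16.79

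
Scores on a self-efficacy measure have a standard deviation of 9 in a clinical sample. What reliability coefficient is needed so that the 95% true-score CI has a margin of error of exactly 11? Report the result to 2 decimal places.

0.61

SEM needed = half-width / z = 11/1.96 ≃ 5.6122
Required reliability = 1 − (SEM/SD)² = 1 − 0.3889 ≃ 0.6111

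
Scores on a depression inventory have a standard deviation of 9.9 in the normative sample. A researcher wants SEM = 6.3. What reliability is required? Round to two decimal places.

r = 1 − (6.3000/9.9)² ≈ 1 − 0.4050 ≈ 0.5950

0.60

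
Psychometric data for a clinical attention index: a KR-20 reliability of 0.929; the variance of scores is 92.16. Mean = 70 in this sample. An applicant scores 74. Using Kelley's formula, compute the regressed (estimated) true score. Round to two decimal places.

T̂ = 0.929(74) + 0.071(70) ≃ 73.716

73.72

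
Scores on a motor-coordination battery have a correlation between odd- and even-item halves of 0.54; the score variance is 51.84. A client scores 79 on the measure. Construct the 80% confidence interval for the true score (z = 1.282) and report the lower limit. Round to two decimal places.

SD = √51.84 = 7.20000
Full-length reliability (Spearman-Brown) = 2(0.54)/(1+0.54) ≈ 0.70130
SEM = 7.20000 * √(1 − 0.70130) = 7.20000 * √0.29870 ≈ 7.20000 * 0.54654 ≈ 3.93506
Half-width = 1.282*3.93506 ≈ 5.04474
Lower bound: 79 − 5.04474 = 73.95526

73.96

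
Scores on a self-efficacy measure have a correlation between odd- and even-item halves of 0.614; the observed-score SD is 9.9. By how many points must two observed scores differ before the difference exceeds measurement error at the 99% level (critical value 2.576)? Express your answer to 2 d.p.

17.64

r_full = 2·0.614 / (1 + 0.614) ≈ 0.761
SEM = 9.900 * √(1 − 0.761) = 9.900 * √0.239 ≈ 9.900 * 0.489 ≈ 4.841
SE_diff = √2 * SEM ≈ 6.847
Minimum reliable difference = 2.576 * SE_diff ≈ 2.576 * 6.847 ≈ 17.638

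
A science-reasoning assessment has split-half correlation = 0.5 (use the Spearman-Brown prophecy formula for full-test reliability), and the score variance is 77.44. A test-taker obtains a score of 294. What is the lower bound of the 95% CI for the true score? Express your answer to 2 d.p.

284.04

σ = 77.44^(1/2) = 8.8000
r_full = 2·0.5 / (1 + 0.5) ≈ 0.6667
SEM = 8.8000 × √(1 − 0.6667) = 8.8000 × √0.3333 ≈ 8.8000 × 0.5774 ≈ 5.0807
1.96 × SEM ≈ 9.9581
Lower bound: 294 − 9.9581 = 284.0419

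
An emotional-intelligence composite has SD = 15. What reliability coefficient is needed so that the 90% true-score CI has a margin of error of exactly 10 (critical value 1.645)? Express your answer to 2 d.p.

0.84

SEM needed = half-width / z = 10/1.645 ≈ 6.0790
r = 1 − (6.0790/15)² ≈ 1 − 0.1642 ≈ 0.8358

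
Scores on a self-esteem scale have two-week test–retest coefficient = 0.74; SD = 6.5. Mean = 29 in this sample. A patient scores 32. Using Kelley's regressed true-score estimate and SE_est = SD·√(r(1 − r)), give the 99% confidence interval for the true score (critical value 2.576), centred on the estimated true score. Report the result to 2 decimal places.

[23.88, 38.56]

T̂ = r·X + (1 − r)·M = 0.740×32 + 0.260×29 = 23.680 + 7.540 ≈ 31.220
SE_est = 6.500×√(0.740×0.260) ≈ 2.851
99% CI: 31.220 ± 7.344 ≈ (23.876, 38.564)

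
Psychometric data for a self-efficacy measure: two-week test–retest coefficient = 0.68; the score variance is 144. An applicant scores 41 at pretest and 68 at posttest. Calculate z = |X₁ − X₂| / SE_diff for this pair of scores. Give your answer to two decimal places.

SD = √144 = 12.00000
The standard error of measurement is 12.00000*√(1 − 0.68000) ≈ 12.00000*0.56569 ≈ 6.78823.
SE_diff = SEM * √2 ≈ 6.78823 * 1.41421 ≈ 9.60000
z = 27 / 9.60000 ≈ 2.81250

2.81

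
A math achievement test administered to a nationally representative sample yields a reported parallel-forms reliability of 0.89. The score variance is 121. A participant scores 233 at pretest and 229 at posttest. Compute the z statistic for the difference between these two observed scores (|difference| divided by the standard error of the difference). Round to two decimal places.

σ = 121^(1/2) = 11.00000
SEM = 11.00000*√(1 − 0.89000) ≈ 3.64829
SE_diff = SEM * √2 ≈ 3.64829 * 1.41421 ≈ 5.15946
z = |233 − 229| / 5.15946 = 4 / 5.15946 ≈ 0.77528

0.78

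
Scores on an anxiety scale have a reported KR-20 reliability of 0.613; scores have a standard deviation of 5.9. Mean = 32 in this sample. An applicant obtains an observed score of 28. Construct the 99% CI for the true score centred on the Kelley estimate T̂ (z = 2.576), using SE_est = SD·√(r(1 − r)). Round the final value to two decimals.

[22.15, 36.95]

T̂ = r·X + (1 − r)·M = 0.613*28 + 0.387*32 = 17.164 + 12.384 ≈ 29.548
SE_est = SD * √(r(1 − r)) = 5.900 * √0.237 ≈ 5.900 * 0.487 ≈ 2.874
99% CI: 29.548 ± 7.403 ≈ (22.145, 36.951)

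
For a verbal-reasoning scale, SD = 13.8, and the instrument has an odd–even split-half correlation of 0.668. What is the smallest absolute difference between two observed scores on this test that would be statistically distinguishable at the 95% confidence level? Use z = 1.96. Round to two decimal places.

Spearman-Brown: r = 2(0.668) / (1 + 0.668) = 1.3360 / 1.6680 ≈ 0.8010
SEM = 13.8000 · √(1 − 0.8010) = 13.8000 · √0.1990 ≈ 13.8000 · 0.4461 ≈ 6.1567
SE_diff = SEM · √2 ≈ 6.1567 · 1.4142 ≈ 8.7069
Smallest detectable difference = 1.96·8.7069 ≈ 17.0656

17.07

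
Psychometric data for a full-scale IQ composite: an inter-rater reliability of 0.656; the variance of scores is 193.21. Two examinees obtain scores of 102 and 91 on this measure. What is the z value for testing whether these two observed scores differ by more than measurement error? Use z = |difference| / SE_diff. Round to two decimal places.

σ = 193.21^(1/2) = 13.90000
The standard error of measurement is 13.90000×√(1 − 0.65600) ≈ 13.90000×0.58652 ≈ 8.15256.
SE_diff = SEM × √2 ≈ 8.15256 × 1.41421 ≈ 11.52946
z = |102 − 91| / 11.52946 = 11 / 11.52946 ≈ 0.95408

0.95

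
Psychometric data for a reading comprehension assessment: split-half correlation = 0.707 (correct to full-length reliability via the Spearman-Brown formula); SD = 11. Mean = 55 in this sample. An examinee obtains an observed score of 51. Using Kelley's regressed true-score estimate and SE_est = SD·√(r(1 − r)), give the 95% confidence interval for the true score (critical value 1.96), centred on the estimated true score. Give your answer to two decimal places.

[43.56, 59.82]

Spearman-Brown: r = 2(0.707) / (1 + 0.707) = 1.41400 / 1.70700 ≈ 0.82835
Estimated true score = 0.82835·51 + (1 − 0.82835)·55 ≈ 51.68658
SE_est = SD · √(r(1 − r)) = 11.00000 · √0.14218 ≈ 11.00000 · 0.37707 ≈ 4.14780
95% CI: 51.68658 ± 8.12969 ≈ (43.55690, 59.81627)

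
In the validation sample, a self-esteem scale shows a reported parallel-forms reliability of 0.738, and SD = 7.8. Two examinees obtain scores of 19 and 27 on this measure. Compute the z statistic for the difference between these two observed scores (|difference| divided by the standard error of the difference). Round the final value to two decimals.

SEM = 7.800·√(1 − 0.738) ≃ 3.993
SE_diff = SEM · √2 ≃ 3.993 · 1.414 ≃ 5.646
z = 8 / 5.646 ≃ 1.417

1.42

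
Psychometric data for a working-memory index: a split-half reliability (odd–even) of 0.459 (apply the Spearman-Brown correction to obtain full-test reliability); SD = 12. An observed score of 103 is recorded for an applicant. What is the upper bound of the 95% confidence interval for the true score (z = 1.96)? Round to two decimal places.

Full-length reliability (Spearman-Brown) = 2(0.459)/(1+0.459) ≈ 0.6292
The standard error of measurement is 12.0000×√(1 − 0.6292) ≈ 12.0000×0.6089 ≈ 7.3072.
1.96 × SEM ≈ 14.3222
Upper bound: 103 + 14.3222 = 117.3222

117.32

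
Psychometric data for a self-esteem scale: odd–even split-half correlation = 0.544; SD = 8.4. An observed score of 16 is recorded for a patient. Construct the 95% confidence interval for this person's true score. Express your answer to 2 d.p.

[7.05, 24.95]

Spearman-Brown: r = 2(0.544) / (1 + 0.544) = 1.0880 / 1.5440 ≃ 0.7047
The standard error of measurement is 8.4000*√(1 − 0.7047) ≃ 8.4000*0.5434 ≃ 4.5650.
1.96 * SEM ≃ 8.9473
Interval: (7.0527, 24.9473)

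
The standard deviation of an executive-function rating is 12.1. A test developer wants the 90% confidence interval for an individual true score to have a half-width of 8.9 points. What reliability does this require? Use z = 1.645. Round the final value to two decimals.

SEM needed = half-width / z = 8.9/1.645 ≈ 5.410
r = 1 − (5.410/12.1)² ≈ 1 − 0.200 ≈ 0.800

0.80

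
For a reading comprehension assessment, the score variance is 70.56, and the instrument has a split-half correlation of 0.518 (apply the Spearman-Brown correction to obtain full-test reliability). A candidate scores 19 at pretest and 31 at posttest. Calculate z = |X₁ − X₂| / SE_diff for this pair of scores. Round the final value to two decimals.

SD = √70.56 = 8.400
Full-length reliability (Spearman-Brown) = 2(0.518)/(1+0.518) ≈ 0.682
SEM = 8.400 · √(1 − 0.682) = 8.400 · √0.318 ≈ 8.400 · 0.563 ≈ 4.733
Standard error of the difference = 4.733·√2 ≈ 6.694
z = 12 / 6.694 ≈ 1.793

1.79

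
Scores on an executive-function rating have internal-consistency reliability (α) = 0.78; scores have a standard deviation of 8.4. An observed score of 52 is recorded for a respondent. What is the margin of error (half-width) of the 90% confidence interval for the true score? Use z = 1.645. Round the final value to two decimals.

SEM = 8.4000·√(1 − 0.7800) ≈ 3.9399
1.645 · SEM ≈ 6.4812

6.48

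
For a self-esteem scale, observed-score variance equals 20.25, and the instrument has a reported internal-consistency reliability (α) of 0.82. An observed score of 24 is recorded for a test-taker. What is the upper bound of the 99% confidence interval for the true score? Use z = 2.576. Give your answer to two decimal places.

28.92

SD = √20.25 ≃ 4.5000
SEM = 4.5000·√(1 − 0.8200) ≃ 1.9092
2.576 · SEM ≃ 4.9181
Upper bound: 24 + 4.9181 = 28.9181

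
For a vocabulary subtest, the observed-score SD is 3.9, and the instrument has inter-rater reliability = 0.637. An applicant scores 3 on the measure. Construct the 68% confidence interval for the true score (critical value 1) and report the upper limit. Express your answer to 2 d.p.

5.35

SEM = 3.90000×√(1 − 0.63700) ≈ 2.34973
Half-width = 1×2.34973 ≈ 2.34973
Upper bound: 3 + 2.34973 = 5.34973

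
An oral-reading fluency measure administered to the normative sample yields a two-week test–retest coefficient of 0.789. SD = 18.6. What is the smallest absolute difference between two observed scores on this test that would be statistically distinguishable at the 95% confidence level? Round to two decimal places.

23.68

The standard error of measurement is 18.6000×√(1 − 0.7890) ≈ 18.6000×0.4593 ≈ 8.5439.
Standard error of the difference = 8.5439·√2 ≈ 12.0828
Smallest detectable difference = 1.96×12.0828 ≈ 23.6824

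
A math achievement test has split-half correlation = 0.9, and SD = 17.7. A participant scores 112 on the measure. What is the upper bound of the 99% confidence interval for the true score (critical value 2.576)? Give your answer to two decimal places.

122.46

Full-length reliability (Spearman-Brown) = 2(0.9)/(1+0.9) ≈ 0.94737
SEM = 17.70000×√(1 − 0.94737) ≈ 4.06066
Half-width = 2.576×4.06066 ≈ 10.46026
Upper limit = 112 + 10.46026 ≈ 122.46026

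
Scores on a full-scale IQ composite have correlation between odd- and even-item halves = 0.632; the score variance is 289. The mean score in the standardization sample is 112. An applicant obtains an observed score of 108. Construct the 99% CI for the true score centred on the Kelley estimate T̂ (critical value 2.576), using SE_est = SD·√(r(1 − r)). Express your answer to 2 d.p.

SD = √289 = 17.000
Spearman-Brown: r = 2(0.632) / (1 + 0.632) = 1.264 / 1.632 ≈ 0.775
T̂ = r·X + (1 − r)·M = 0.775×108 + 0.225×112 ≈ 83.647 + 25.255 ≈ 108.902
SE_est = 17.000·√[r(1 − r)] ≈ 7.104
99% CI: 108.902 ± 18.301 ≈ (90.601, 127.203)

[90.60, 127.20]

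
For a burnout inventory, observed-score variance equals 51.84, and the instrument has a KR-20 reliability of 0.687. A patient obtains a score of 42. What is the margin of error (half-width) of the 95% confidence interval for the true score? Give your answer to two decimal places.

SD = √51.84 ≈ 7.20000
The standard error of measurement is 7.20000·√(1 − 0.68700) ≈ 7.20000·0.55946 ≈ 4.02814.
Half-width = 1.96·4.02814 ≈ 7.89516

7.90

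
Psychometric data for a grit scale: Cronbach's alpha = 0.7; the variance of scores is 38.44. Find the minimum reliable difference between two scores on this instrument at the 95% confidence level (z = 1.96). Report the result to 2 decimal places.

9.41

SD = √38.44 ≃ 6.2000
SEM = 6.2000*√(1 − 0.7000) ≃ 3.3959
Standard error of the difference = 3.3959·√2 ≃ 4.8025
Minimum reliable difference = 1.96 * SE_diff ≃ 1.96 * 4.8025 ≃ 9.4129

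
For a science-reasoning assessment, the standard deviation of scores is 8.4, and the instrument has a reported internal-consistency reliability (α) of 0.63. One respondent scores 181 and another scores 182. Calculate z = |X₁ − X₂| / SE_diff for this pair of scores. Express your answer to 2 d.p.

0.14

SEM = 8.400 · √(1 − 0.630) = 8.400 · √0.370 ≈ 8.400 · 0.608 ≈ 5.110
SE_diff = SEM · √2 ≈ 5.110 · 1.414 ≈ 7.226
z = |181 − 182| / 7.226 = 1 / 7.226 ≈ 0.138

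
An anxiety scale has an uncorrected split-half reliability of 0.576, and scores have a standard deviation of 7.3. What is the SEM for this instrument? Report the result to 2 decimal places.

r_full = 2·0.576 / (1 + 0.576) ≈ 0.73096
SEM = 7.30000×√(1 − 0.73096) ≈ 3.78641

3.79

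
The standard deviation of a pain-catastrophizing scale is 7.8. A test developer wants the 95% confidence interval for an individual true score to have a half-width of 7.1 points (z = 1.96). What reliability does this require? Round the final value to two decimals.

SEM needed = half-width / z = 7.1/1.96 ≃ 3.6224
r = 1 − (3.6224/7.8)² ≃ 1 − 0.2157 ≃ 0.7843

0.78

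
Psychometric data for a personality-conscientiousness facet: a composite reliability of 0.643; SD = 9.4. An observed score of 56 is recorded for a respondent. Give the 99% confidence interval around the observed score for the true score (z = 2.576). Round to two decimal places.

[41.53, 70.47]

SEM = 9.4000*√(1 − 0.6430) ≃ 5.6165
Margin = 2.576 * 5.6165 ≃ 14.4680
CI = 56 ± 14.4680 → [41.5320, 70.4680]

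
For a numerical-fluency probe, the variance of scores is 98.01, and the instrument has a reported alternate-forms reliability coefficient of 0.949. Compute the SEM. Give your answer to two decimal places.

2.24

SD = √98.01 = 9.90000
SEM = 9.90000 × √(1 − 0.94900) = 9.90000 × √0.05100 ≃ 9.90000 × 0.22583 ≃ 2.23573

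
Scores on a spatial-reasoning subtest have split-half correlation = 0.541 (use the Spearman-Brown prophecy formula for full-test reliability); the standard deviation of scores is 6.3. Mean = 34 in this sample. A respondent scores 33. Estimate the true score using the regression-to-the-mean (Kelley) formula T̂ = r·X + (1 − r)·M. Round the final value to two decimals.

33.30

Spearman-Brown: r = 2(0.541) / (1 + 0.541) = 1.0820 / 1.5410 ≈ 0.7021
T̂ = r·X + (1 − r)·M = 0.7021·33 + 0.2979·34 ≈ 23.1707 + 10.1272 ≈ 33.2979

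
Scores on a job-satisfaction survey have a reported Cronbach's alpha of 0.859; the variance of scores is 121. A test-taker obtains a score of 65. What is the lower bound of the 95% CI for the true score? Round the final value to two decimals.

SD = √121 ≃ 11.0000
The standard error of measurement is 11.0000*√(1 − 0.8590) ≃ 11.0000*0.3755 ≃ 4.1305.
Half-width = 1.96*4.1305 ≃ 8.0958
Lower bound: 65 − 8.0958 = 56.9042

56.90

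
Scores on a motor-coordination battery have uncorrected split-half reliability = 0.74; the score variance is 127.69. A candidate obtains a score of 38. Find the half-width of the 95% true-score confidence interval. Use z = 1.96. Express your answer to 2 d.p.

SD = √127.69 = 11.300
r_full = 2·0.74 / (1 + 0.74) ≃ 0.851
SEM = 11.300·√(1 − 0.851) ≃ 4.368
Margin = 1.96 · 4.368 ≃ 8.561

8.56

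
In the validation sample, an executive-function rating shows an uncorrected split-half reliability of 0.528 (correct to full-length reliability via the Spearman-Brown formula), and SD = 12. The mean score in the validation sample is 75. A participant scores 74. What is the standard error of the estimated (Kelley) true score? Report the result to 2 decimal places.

Full-length reliability (Spearman-Brown) = 2(0.528)/(1+0.528) ≈ 0.69110
SE_est = 12.00000·√[r(1 − r)] ≈ 5.54448

5.54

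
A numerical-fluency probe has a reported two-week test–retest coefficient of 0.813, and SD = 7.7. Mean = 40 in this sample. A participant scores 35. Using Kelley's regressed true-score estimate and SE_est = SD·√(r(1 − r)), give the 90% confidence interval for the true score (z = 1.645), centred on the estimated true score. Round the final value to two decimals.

[31.00, 40.87]

T̂ = r·X + (1 − r)·M = 0.8130·35 + 0.1870·40 = 28.4550 + 7.4800 ≈ 35.9350
SE_est = 7.7000·√(0.8130·0.1870) ≈ 3.0023
90% CI: 35.9350 ± 4.9388 ≈ (30.9962, 40.8738)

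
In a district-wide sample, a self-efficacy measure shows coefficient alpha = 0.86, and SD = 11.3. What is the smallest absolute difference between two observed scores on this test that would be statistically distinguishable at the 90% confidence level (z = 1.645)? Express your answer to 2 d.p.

SEM = 11.3000*√(1 − 0.8600) ≃ 4.2281
Standard error of the difference = 4.2281·√2 ≃ 5.9794
Smallest detectable difference = 1.645*5.9794 ≃ 9.8361

9.84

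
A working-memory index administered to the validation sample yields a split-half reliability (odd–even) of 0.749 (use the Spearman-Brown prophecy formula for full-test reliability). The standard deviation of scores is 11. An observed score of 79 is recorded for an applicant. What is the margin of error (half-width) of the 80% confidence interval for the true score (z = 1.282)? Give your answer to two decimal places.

Full-length reliability (Spearman-Brown) = 2(0.749)/(1+0.749) ≈ 0.8565
SEM = 11.0000 · √(1 − 0.8565) = 11.0000 · √0.1435 ≈ 11.0000 · 0.3788 ≈ 4.1671
1.282 · SEM ≈ 5.3422

5.34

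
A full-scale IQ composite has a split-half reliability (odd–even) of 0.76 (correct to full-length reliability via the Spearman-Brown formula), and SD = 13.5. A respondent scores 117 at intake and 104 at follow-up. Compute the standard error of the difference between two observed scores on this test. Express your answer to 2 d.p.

7.05

r_full = 2·0.76 / (1 + 0.76) ≈ 0.86364
The standard error of measurement is 13.50000×√(1 − 0.86364) ≈ 13.50000×0.36927 ≈ 4.98521.
SE_diff = SEM × √2 ≈ 4.98521 × 1.41421 ≈ 7.05015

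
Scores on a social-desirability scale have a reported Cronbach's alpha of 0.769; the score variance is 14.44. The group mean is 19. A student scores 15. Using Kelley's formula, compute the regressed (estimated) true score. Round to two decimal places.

15.92

Estimated true score = 0.769×15 + (1 − 0.769)×19 ≈ 15.924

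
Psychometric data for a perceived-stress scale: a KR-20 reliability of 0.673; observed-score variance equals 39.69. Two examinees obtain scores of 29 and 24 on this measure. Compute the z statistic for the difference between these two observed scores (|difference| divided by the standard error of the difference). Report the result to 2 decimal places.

0.98

SD = √39.69 = 6.3000
The standard error of measurement is 6.3000×√(1 − 0.6730) ≈ 6.3000×0.5718 ≈ 3.6026.
SE_diff = SEM × √2 ≈ 3.6026 × 1.4142 ≈ 5.0948
z = 5 / 5.0948 ≈ 0.9814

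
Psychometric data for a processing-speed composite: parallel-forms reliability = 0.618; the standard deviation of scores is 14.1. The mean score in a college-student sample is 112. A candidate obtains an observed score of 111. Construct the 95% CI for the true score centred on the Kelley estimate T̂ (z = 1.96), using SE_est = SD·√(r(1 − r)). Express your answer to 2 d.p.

T̂ = 0.6180(111) + 0.3820(112) ≈ 111.3820
SE_est = SD × √(r(1 − r)) = 14.1000 × √0.2361 ≈ 14.1000 × 0.4859 ≈ 6.8509
95% CI: 111.3820 ± 13.4277 ≈ (97.9543, 124.8097)

[97.95, 124.81]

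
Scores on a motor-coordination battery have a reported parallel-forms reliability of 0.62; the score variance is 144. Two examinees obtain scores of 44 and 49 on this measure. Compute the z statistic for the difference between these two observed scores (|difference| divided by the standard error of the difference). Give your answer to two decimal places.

0.48

SD = √144 ≈ 12.0000
The standard error of measurement is 12.0000*√(1 − 0.6200) ≈ 12.0000*0.6164 ≈ 7.3973.
SE_diff = SEM * √2 ≈ 7.3973 * 1.4142 ≈ 10.4614
z = 5 / 10.4614 ≈ 0.4779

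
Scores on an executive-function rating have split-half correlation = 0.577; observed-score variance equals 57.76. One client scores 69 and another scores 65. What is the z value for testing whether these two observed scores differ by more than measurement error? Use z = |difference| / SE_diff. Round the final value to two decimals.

SD = √57.76 = 7.600
Full-length reliability (Spearman-Brown) = 2(0.577)/(1+0.577) ≃ 0.732
SEM = 7.600 × √(1 − 0.732) = 7.600 × √0.268 ≃ 7.600 × 0.518 ≃ 3.936
Standard error of the difference = 3.936·√2 ≃ 5.567
z = |69 − 65| / 5.567 = 4 / 5.567 ≃ 0.719

0.72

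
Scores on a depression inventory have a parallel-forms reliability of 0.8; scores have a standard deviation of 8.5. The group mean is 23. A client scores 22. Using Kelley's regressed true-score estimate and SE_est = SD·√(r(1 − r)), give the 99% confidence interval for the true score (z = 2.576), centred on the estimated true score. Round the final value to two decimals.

[13.44, 30.96]

T̂ = r·X + (1 − r)·M = 0.800·22 + 0.200·23 = 17.600 + 4.600 ≃ 22.200
SE_est = SD · √(r(1 − r)) = 8.500 · √0.160 ≃ 8.500 · 0.400 ≃ 3.400
99% CI: 22.200 ± 8.758 ≃ (13.442, 30.958)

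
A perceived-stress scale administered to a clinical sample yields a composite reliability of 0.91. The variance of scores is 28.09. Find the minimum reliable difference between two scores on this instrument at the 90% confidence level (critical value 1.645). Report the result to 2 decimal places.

SD = √28.09 = 5.30000
SEM = 5.30000 × √(1 − 0.91000) = 5.30000 × √0.09000 ≈ 5.30000 × 0.30000 ≈ 1.59000
SE_diff = √2 × SEM ≈ 2.24860
Minimum reliable difference = 1.645 × SE_diff ≈ 1.645 × 2.24860 ≈ 3.69895

3.70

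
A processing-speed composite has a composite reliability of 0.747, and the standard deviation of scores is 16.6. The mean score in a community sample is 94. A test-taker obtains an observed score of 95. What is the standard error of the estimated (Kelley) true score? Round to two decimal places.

SE_est = 16.600·√[r(1 − r)] ≈ 7.217

7.22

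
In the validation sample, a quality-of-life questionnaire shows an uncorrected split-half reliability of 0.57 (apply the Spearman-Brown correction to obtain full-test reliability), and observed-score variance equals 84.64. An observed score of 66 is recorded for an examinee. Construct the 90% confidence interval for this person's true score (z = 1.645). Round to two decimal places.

σ = 84.64^(1/2) = 9.2000
Spearman-Brown: r = 2(0.57) / (1 + 0.57) = 1.1400 / 1.5700 ≈ 0.7261
SEM = 9.2000×√(1 − 0.7261) ≈ 4.8147
Margin = 1.645 × 4.8147 ≈ 7.9202
Interval: (58.0798, 73.9202)

[58.08, 73.92]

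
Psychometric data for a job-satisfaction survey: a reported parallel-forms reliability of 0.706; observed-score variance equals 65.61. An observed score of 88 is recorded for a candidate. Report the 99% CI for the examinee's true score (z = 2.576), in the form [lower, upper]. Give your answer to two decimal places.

[76.69, 99.31]

σ = 65.61^(1/2) = 8.1000
SEM = 8.1000 · √(1 − 0.7060) = 8.1000 · √0.2940 ≈ 8.1000 · 0.5422 ≈ 4.3920
Half-width = 2.576·4.3920 ≈ 11.3137
99% CI: 88 ± 11.3137 = [76.6863, 99.3137]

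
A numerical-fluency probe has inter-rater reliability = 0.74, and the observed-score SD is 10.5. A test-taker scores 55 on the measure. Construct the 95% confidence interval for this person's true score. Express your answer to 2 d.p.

[44.51, 65.49]

SEM = 10.5000 * √(1 − 0.7400) = 10.5000 * √0.2600 ≃ 10.5000 * 0.5099 ≃ 5.3540
Margin = 1.96 * 5.3540 ≃ 10.4938
Interval: (44.5062, 65.4938)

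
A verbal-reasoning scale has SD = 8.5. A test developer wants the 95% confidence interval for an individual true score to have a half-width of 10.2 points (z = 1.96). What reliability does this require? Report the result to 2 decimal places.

0.63

SEM needed = half-width / z = 10.2/1.96 ≈ 5.20408
r = 1 − (5.20408/8.5)² ≈ 1 − 0.37484 ≈ 0.62516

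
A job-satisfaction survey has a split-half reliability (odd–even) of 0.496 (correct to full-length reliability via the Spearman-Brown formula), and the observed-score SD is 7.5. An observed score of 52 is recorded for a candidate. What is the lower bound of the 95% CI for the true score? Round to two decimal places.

Spearman-Brown: r = 2(0.496) / (1 + 0.496) = 0.9920 / 1.4960 ≈ 0.6631
The standard error of measurement is 7.5000·√(1 − 0.6631) ≈ 7.5000·0.5804 ≈ 4.3532.
1.96 · SEM ≈ 8.5323
Lower bound: 52 − 8.5323 = 43.4677

43.47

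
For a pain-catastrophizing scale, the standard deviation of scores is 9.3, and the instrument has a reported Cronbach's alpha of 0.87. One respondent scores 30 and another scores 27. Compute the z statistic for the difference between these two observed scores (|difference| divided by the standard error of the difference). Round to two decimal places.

0.63

SEM = 9.300·√(1 − 0.870) ≈ 3.353
SE_diff = SEM · √2 ≈ 3.353 · 1.414 ≈ 4.742
z = 3 / 4.742 ≈ 0.633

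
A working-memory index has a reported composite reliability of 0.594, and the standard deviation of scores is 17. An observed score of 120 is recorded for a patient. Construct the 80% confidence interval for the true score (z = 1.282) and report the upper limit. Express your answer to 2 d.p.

SEM = 17.000 × √(1 − 0.594) = 17.000 × √0.406 ≃ 17.000 × 0.637 ≃ 10.832
1.282 × SEM ≃ 13.887
Upper bound: 120 + 13.887 = 133.887

133.89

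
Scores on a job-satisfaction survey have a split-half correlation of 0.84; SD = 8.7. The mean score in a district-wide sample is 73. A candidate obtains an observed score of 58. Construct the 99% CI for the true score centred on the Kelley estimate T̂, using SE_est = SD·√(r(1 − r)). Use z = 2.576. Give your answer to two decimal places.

[52.99, 65.62]

r_full = 2·0.84 / (1 + 0.84) ≈ 0.9130
T̂ = 0.9130(58) + 0.0870(73) ≈ 59.3043
SE_est = 8.7000·√[r(1 − r)] ≈ 2.4514
99% CI: 59.3043 ± 6.3148 ≈ (52.9895, 65.6192)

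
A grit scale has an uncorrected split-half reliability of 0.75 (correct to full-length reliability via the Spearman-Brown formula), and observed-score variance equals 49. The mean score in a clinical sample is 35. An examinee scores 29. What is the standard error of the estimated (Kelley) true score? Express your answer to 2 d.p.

SD = √49 ≈ 7.000
Spearman-Brown: r = 2(0.75) / (1 + 0.75) = 1.500 / 1.750 ≈ 0.857
SE_est = 7.000×√(0.857×0.143) ≈ 2.449

2.45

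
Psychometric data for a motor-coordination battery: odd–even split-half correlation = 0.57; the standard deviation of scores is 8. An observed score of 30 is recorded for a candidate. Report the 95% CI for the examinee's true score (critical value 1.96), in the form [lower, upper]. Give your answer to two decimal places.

[21.79, 38.21]

Spearman-Brown: r = 2(0.57) / (1 + 0.57) = 1.140 / 1.570 ≈ 0.726
SEM = 8.000 · √(1 − 0.726) = 8.000 · √0.274 ≈ 8.000 · 0.523 ≈ 4.187
Margin = 1.96 · 4.187 ≈ 8.206
Interval: (21.794, 38.206)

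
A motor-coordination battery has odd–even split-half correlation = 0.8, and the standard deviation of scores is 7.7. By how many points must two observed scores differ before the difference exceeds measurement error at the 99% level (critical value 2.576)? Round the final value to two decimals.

9.35

Full-length reliability (Spearman-Brown) = 2(0.8)/(1+0.8) ≈ 0.889
SEM = 7.700·√(1 − 0.889) ≈ 2.567
Standard error of the difference = 2.567·√2 ≈ 3.630
Minimum reliable difference = 2.576 · SE_diff ≈ 2.576 · 3.630 ≈ 9.350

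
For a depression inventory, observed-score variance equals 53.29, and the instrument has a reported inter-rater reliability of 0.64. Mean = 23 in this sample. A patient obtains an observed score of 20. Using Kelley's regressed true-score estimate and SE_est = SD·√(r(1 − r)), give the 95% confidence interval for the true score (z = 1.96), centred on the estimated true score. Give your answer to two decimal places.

[14.21, 27.95]

σ = 53.29^(1/2) = 7.30000
Estimated true score = 0.64000×20 + (1 − 0.64000)×23 ≈ 21.08000
SE_est = SD × √(r(1 − r)) = 7.30000 × √0.23040 ≈ 7.30000 × 0.48000 ≈ 3.50400
95% CI: 21.08000 ± 6.86784 ≈ (14.21216, 27.94784)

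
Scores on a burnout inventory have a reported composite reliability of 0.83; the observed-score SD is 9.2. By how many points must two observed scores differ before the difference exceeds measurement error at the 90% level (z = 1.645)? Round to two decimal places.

8.82

SEM = 9.20000 * √(1 − 0.83000) = 9.20000 * √0.17000 ≈ 9.20000 * 0.41231 ≈ 3.79326
Standard error of the difference = 3.79326·√2 ≈ 5.36448
Minimum reliable difference = 1.645 * SE_diff ≈ 1.645 * 5.36448 ≈ 8.82456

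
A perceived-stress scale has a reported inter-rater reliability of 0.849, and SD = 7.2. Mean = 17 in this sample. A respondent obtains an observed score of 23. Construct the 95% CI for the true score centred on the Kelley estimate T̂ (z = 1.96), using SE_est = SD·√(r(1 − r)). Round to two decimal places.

[17.04, 27.15]

T̂ = r·X + (1 − r)·M = 0.849·23 + 0.151·17 = 19.527 + 2.567 ≈ 22.094
SE_est = SD · √(r(1 − r)) = 7.200 · √0.128 ≈ 7.200 · 0.358 ≈ 2.578
CI = 22.094 ± 1.96 · 2.578 → [17.041, 27.147]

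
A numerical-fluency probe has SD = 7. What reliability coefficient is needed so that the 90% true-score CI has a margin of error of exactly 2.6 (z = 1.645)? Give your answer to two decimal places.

Required SEM = 2.6 / 1.645 ≈ 1.581
r = 1 − (1.581/7)² ≈ 1 − 0.051 ≈ 0.949

0.95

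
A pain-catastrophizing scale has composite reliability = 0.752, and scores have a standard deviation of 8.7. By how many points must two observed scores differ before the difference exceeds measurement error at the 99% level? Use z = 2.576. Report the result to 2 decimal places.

15.78

The standard error of measurement is 8.700*√(1 − 0.752) ≈ 8.700*0.498 ≈ 4.333.
SE_diff = √2 * SEM ≈ 6.127
Minimum reliable difference = 2.576 * SE_diff ≈ 2.576 * 6.127 ≈ 15.784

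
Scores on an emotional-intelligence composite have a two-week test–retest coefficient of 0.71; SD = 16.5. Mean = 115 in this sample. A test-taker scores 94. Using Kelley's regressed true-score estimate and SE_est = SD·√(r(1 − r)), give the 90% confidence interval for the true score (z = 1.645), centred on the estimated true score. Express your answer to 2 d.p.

T̂ = r·X + (1 − r)·M = 0.710×94 + 0.290×115 = 66.740 + 33.350 ≈ 100.090
SE_est = SD × √(r(1 − r)) = 16.500 × √0.206 ≈ 16.500 × 0.454 ≈ 7.487
90% CI: 100.090 ± 12.316 ≈ (87.774, 112.406)

[87.77, 112.41]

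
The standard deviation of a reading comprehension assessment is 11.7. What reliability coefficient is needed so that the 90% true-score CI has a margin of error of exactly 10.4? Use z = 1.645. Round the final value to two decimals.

0.71

SEM needed = half-width / z = 10.4/1.645 ≈ 6.322
r = 1 − (6.322/11.7)² ≈ 1 − 0.292 ≈ 0.708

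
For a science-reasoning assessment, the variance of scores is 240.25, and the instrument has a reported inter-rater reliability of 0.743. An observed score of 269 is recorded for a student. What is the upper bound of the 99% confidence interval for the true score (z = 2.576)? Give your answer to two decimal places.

SD = √240.25 ≈ 15.500
SEM = 15.500 · √(1 − 0.743) = 15.500 · √0.257 ≈ 15.500 · 0.507 ≈ 7.858
Half-width = 2.576·7.858 ≈ 20.242
Upper bound: 269 + 20.242 = 289.242

289.24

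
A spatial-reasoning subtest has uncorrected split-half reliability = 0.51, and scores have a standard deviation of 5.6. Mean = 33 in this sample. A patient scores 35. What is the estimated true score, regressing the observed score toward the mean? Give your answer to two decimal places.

Spearman-Brown: r = 2(0.51) / (1 + 0.51) = 1.020 / 1.510 ≈ 0.675
Estimated true score = 0.675×35 + (1 − 0.675)×33 ≈ 34.351

34.35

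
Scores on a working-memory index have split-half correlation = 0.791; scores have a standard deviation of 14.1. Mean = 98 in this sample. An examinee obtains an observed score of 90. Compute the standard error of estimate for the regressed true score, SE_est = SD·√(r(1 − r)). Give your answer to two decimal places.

Full-length reliability (Spearman-Brown) = 2(0.791)/(1+0.791) ≈ 0.883
SE_est = SD * √(r(1 − r)) = 14.100 * √0.103 ≈ 14.100 * 0.321 ≈ 4.527

4.53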